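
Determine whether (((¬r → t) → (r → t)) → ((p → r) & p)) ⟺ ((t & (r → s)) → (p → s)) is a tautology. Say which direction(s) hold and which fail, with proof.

(←) This fails. Under t = F, p = F, r = F, s = F, the left side is false but the right side is true.

(→) Assume the antecedent. If t is true, the antecedent forces (t = T, p = T, r = T, s = F) or (t = T, p = T, r = T, s = T), and (t & (r → s)) → (p → s) holds there. If t is false, (t & (r → s)) → (p → s) reduces to true regardless of the other variables. Either way (t & (r → s)) → (p → s) holds.

Only the forward implication holds.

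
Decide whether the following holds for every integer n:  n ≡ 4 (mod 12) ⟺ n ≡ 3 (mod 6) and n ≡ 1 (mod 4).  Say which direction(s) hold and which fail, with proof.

(⇒) fails and (⇐) fails.

(⟹) This fails: n = 4 gives 4 ≡ 4 (mod 12) but 4 ≡ 4 (mod 6), so the conjunction on the right does not hold.

(⟸) This fails: n = 9 satisfies both congruences on the right (9 ≡ 3 mod 6 and 9 ≡ 1 mod 4) yet 9 ≡ 9 (mod 12), not 4.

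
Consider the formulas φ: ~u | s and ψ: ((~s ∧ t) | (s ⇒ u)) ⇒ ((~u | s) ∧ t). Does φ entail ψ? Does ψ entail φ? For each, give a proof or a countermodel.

Forward direction. This fails. Under t = F, s = F, u = F, the left side is true but the right side is false.

Converse. Assume the antecedent. If s is true, ~u | s reduces to true regardless of the other variables. If s is false, the antecedent forces (t = T, s = F, u = F), and ~u | s holds there. Either way ~u | s holds.

Only the converse holds.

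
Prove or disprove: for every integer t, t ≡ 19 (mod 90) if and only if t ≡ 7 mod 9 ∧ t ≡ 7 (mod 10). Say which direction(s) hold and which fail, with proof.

Neither direction holds.

[⇒] This fails: t = 19 gives 19 ≡ 19 (mod 90) but 19 ≡ 1 (mod 9), so the conjunction on the right does not hold.

[⇐] This fails: t = 7 satisfies both congruences on the right (7 ≡ 7 mod 9 and 7 ≡ 7 mod 10) yet 7 ≡ 7 (mod 90), not 19.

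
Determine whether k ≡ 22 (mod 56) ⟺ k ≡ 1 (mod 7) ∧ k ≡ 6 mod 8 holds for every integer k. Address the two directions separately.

[⇒] Suppose k ≡ 22 (mod 56); write k = 56j + 22. Since 7 ∣ 56, reducing mod 7 gives k ≡ 22 ≡ 1 (mod 7); since 8 ∣ 56, reducing mod 8 gives k ≡ 22 ≡ 6 (mod 8).

[⇐] Conversely, if k ≡ 1 (mod 7) and k ≡ 6 (mod 8), then by the Chinese remainder theorem k ≡ 22 (mod 56). This is exactly k ≡ 22 (mod 56).

Equivalent; both directions hold.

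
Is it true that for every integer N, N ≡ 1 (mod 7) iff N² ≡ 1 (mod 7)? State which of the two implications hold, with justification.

Only the forward direction holds.

(⟹) Suppose N ≡ 1 (mod 7). Write N = 7j + 1. Then (7j + 1)² = 49j² + 14j + 1 = 7(7j² + 2j) + 1, so N² ≡ 1 (mod 7).

(⟸) This fails: take N = 6. Then 6² = 36 ≡ 1 (mod 7), yet 6 ≡ 6 (mod 7), not 1.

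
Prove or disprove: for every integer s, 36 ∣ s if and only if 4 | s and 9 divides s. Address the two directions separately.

Both directions hold; the statement is true.

(⟹) If 36 ∣ s, write s = 36q. Since 36 = 9·4, s = 4·(9q), so 4 ∣ s; and since 36 = 4·9, s = 9·(4q), so 9 ∣ s.

(⟸) Suppose 4 ∣ s and 9 ∣ s. Any common multiple of 4 and 9 is a multiple of their lcm; here gcd(4, 9) = 1, so lcm(4, 9) = 4·9 = 36, so 36 ∣ s.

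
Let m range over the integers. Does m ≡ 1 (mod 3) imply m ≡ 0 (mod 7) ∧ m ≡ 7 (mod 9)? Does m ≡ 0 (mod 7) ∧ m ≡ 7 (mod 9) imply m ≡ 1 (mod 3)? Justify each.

(⇒) fails; (⇐) holds.

Forward direction. This fails: m = 1 gives 1 ≡ 1 (mod 3) but 1 ≡ 1 (mod 7), so the conjunction on the right does not hold.

Converse. If m ≡ 0 (mod 7) and m ≡ 7 (mod 9), then by the Chinese remainder theorem m ≡ 7 (mod 63). Since 7 ≡ 1 (mod 3) and 3 ∣ 63, we get m ≡ 1 (mod 3).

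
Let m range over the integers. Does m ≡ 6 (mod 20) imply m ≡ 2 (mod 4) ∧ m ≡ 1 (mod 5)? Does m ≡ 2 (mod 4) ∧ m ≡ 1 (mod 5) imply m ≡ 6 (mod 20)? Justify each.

(⟸) If m ≡ 2 (mod 4) and m ≡ 1 (mod 5), then by the Chinese remainder theorem m ≡ 6 (mod 20). This is exactly m ≡ 6 (mod 20).

(⟹) Suppose m ≡ 6 (mod 20); write m = 20j + 6. Since 4 ∣ 20, reducing mod 4 gives m ≡ 6 ≡ 2 (mod 4); since 5 ∣ 20, reducing mod 5 gives m ≡ 6 ≡ 1 (mod 5).

Both implications hold.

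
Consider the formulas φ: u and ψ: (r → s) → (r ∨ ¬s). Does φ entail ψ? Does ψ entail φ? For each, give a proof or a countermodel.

Neither direction holds.

(⇒) This fails. Under s = T, r = F, u = T, the left side is true but the right side is false.

(⇐) This fails. Under s = F, r = F, u = F, the left side is false but the right side is true.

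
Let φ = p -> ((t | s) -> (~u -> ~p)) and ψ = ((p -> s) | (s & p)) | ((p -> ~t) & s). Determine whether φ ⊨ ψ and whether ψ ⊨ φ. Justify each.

(→) This fails. Under p = T, t = F, u = F, s = F, the left side is true but the right side is false.

(←) This fails. Under p = T, t = F, u = F, s = T, the left side is false but the right side is true.

Neither implication holds.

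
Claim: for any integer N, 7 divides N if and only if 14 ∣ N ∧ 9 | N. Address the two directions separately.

(⟹) This fails: take N = 7. Certainly 7 ∣ 7, but 14 ∤ 7.

(⟸) Suppose 14 ∣ N and 9 ∣ N. Any common multiple of 14 and 9 is a multiple of their lcm; here gcd(14, 9) = 1, so lcm(14, 9) = 14·9 = 126, so 126 ∣ N. Since 7 ∣ 126, it follows that 7 ∣ N.

The forward direction fails; the converse holds.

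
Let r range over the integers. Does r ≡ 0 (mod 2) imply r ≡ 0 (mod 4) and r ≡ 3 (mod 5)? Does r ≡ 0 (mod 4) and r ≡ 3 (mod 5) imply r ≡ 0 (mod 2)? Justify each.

Not equivalent: only (⇐) holds.

(⟸) If r ≡ 0 (mod 4) and r ≡ 3 (mod 5), then by the Chinese remainder theorem r ≡ 8 (mod 20). Since 8 ≡ 0 (mod 2) and 2 ∣ 20, we get r ≡ 0 (mod 2).

(⟹) This fails: r = 0 gives 0 ≡ 0 (mod 2) but 0 ≡ 0 (mod 5), so the conjunction on the right does not hold.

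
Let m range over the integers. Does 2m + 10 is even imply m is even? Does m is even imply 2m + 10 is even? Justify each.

[⇒] This fails: take m = 1. Then 2m + 10 = 12, which is even, yet m = 1 is odd, not even.

[⇐] Suppose m is even. Since 2 is even, 2m is even for every m, so 2m + 10 has the same parity as 10, which is even. Hence 2m + 10 is even.

Not equivalent: only (⇐) holds.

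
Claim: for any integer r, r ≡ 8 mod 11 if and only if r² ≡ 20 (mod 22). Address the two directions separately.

(⇒) fails and (⇐) fails.

[⇒] This fails: take r = 19. Then 19 ≡ 8 (mod 11), but 19² = 361 ≡ 9 (mod 22), not 20.

[⇐] This fails: take r = 14. Then 14² = 196 ≡ 20 (mod 22), yet 14 ≡ 3 (mod 11), not 8.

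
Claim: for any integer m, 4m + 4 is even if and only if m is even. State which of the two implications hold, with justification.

Not equivalent: only (⇐) holds.

(⇐) Suppose m is even. Since 4 is even, 4m is even for every m, so 4m + 4 has the same parity as 4, which is even. Hence 4m + 4 is even.

(⇒) This fails: take m = 1. Then 4m + 4 = 8, which is even, yet m = 1 is odd, not even.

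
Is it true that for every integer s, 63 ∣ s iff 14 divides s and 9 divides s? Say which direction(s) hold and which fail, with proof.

Not equivalent: only (⇐) holds.

Forward direction. This fails: take s = 63. Certainly 63 ∣ 63, but 14 ∤ 63.

Converse. Suppose 14 ∣ s and 9 ∣ s. Any common multiple of 14 and 9 is a multiple of their lcm; here gcd(14, 9) = 1, so lcm(14, 9) = 14·9 = 126, so 126 ∣ s. Since 63 ∣ 126, it follows that 63 ∣ s.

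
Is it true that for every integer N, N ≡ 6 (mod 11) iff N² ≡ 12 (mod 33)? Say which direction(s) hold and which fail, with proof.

(⟹) This fails: take N = 6. Then 6 ≡ 6 (mod 11), but 6² = 36 ≡ 3 (mod 33), not 12.

(⟸) This fails: take N = 12. Then 12² = 144 ≡ 12 (mod 33), yet 12 ≡ 1 (mod 11), not 6.

Neither implication holds.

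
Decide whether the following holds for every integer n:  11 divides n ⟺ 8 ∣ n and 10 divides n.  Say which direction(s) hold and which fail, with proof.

Neither implication holds.

(⇒) This fails: take n = 11. Certainly 11 ∣ 11, but 8 ∤ 11.

(⇐) This fails: take n = 40. Both 8 ∣ 40 and 10 ∣ 40, yet 40 is not a multiple of 11 (since 40 = 3·11 + 7), so 11 ∤ 40.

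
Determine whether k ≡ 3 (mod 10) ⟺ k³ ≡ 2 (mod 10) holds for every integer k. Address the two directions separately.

(⟹) This fails: take k = 3. Then 3 ≡ 3 (mod 10), but 3³ = 27 ≡ 7 (mod 10), not 2.

(⟸) This fails: take k = 8. Then 8³ = 512 ≡ 2 (mod 10), yet 8 ≡ 8 (mod 10), not 3.

(⇒) fails and (⇐) fails.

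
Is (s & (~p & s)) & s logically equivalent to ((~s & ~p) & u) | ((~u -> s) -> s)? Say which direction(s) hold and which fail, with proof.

(→) Assume the antecedent. If u is true, the antecedent forces (u = T, s = T, p = F), and the consequent holds there. If u is false, the consequent reduces to true regardless of the other variables. Either way the consequent holds.

(←) This fails. Under u = F, s = F, p = F, the left side is false but the right side is true.

(⇒) holds; (⇐) fails.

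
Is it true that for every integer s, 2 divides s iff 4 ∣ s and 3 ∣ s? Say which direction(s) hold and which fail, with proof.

Only the converse holds.

(→) This fails: take s = 2. Certainly 2 ∣ 2, but 4 ∤ 2.

(←) Suppose 4 ∣ s and 3 ∣ s. Any common multiple of 4 and 3 is a multiple of their lcm; here gcd(4, 3) = 1, so lcm(4, 3) = 4·3 = 12, so 12 ∣ s. Since 2 ∣ 12, it follows that 2 ∣ s.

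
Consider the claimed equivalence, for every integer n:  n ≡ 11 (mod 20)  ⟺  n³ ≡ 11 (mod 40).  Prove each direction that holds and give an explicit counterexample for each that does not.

Only the converse holds.

Forward direction. This fails: take n = 31. Then 31 ≡ 11 (mod 20), but 31³ = 29791 ≡ 31 (mod 40), not 11.

Converse. The residues r modulo 40 with r³ ≡ 11 (mod 40) are exactly {11}, and each is ≡ 11 (mod 20).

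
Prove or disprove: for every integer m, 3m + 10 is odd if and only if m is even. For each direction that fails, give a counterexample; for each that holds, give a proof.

Neither direction holds.

(⟹) This fails: m = 5 gives 3m + 10 = 25, which is odd, but 5 is odd, not even.

(⟸) This also fails: m = 6 is even, but 3m + 10 = 28 is even, not odd.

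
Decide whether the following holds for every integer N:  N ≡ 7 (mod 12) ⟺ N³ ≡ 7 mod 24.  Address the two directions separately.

Forward direction. This fails: take N = 19. Then 19 ≡ 7 (mod 12), but 19³ = 6859 ≡ 19 (mod 24), not 7.

Converse. The residues r modulo 24 with r³ ≡ 7 (mod 24) are exactly {7}, and each is ≡ 7 (mod 12).

Only the converse holds.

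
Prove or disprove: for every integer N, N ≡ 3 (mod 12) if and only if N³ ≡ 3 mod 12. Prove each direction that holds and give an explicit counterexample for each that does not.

The biconditional holds.

[⇒] Suppose N ≡ 3 (mod 12). Write N = 12j + 3. Then (12j + 3)³ = 1728j³ + 1296j² + 324j + 27 = 12(144j³ + 108j² + 27j + 2) + 3, so N³ ≡ 3 (mod 12).

[⇐] Conversely, suppose N³ ≡ 3 (mod 12). The only residue r in {0, …, 11} with r³ ≡ 3 (mod 12) is r = 3, so N ≡ 3 (mod 12).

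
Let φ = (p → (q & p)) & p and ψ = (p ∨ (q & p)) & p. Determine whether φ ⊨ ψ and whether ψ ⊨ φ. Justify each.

Converse. This fails. Under p = T, q = F, the left side is false but the right side is true.

Forward direction. Assume the antecedent. If p is true, (p ∨ (q & p)) & p reduces to true regardless of the other variables. If p is false, the antecedent cannot hold. Either way (p ∨ (q & p)) & p holds.

Only the forward direction holds.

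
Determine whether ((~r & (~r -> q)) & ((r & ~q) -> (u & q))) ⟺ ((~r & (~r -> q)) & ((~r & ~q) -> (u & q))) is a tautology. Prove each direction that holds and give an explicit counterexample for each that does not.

[⇒] Assume the antecedent. If r is true, the antecedent cannot hold. If r is false, the antecedent forces (r = F, u = F, q = T) or (r = F, u = T, q = T), and the consequent holds there. Either way the consequent holds.

[⇐] Assume the antecedent. If r is true, the antecedent cannot hold. If r is false, the antecedent forces (r = F, u = F, q = T) or (r = F, u = T, q = T), and the consequent holds there. Either way the consequent holds.

Both directions hold; the statement is true.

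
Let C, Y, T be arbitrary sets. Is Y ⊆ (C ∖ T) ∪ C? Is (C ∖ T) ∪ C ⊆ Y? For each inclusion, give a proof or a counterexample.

(⟹) This inclusion fails. Take C = ∅, Y = {1}, T = ∅; then 1 ∈ Y but 1 ∉ (C ∖ T) ∪ C.

(⟸) This inclusion fails. Take C = {1}, Y = ∅, T = ∅; then 1 ∈ (C ∖ T) ∪ C but 1 ∉ Y.

(⊆) fails and (⊇) fails.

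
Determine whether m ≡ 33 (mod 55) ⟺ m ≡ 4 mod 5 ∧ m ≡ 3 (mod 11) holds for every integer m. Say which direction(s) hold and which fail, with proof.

Forward direction. This fails: m = 33 gives 33 ≡ 33 (mod 55) but 33 ≡ 3 (mod 5), so the conjunction on the right does not hold.

Converse. This fails: m = 14 satisfies both congruences on the right (14 ≡ 4 mod 5 and 14 ≡ 3 mod 11) yet 14 ≡ 14 (mod 55), not 33.

Both directions fail.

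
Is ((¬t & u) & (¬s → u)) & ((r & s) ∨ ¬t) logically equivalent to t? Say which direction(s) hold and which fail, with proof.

(⇒) fails and (⇐) fails.

(⇒) This fails. Under u = T, s = T, t = F, r = T, the left side is true but the right side is false.

(⇐) This fails. Under u = F, s = F, t = T, r = F, the left side is false but the right side is true.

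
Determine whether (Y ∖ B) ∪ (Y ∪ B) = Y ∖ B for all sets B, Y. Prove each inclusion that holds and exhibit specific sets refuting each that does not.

(⊆) fails; (⊇) holds.

Reverse inclusion. Let x ∈ Y ∖ B. Then x ∈ Y and x ∉ B, from which x ∈ (Y ∖ B) ∪ (Y ∪ B).

Forward inclusion. This inclusion fails. Take B = {1}, Y = ∅; then 1 ∈ (Y ∖ B) ∪ (Y ∪ B) but 1 ∉ Y ∖ B.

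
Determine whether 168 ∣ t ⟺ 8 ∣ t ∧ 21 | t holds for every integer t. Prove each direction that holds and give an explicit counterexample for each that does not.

(→) If 168 ∣ t, write t = 168q. Since 168 = 21·8, t = 8·(21q), so 8 ∣ t; and since 168 = 8·21, t = 21·(8q), so 21 ∣ t.

(←) Suppose 8 ∣ t and 21 ∣ t. Any common multiple of 8 and 21 is a multiple of their lcm; here gcd(8, 21) = 1, so lcm(8, 21) = 8·21 = 168, so 168 ∣ t.

Both directions hold.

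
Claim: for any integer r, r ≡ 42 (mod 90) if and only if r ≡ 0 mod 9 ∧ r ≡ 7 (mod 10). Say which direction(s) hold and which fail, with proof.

Neither direction holds.

(⇒) This fails: r = 42 gives 42 ≡ 42 (mod 90) but 42 ≡ 6 (mod 9), so the conjunction on the right does not hold.

(⇐) This fails: r = 27 satisfies both congruences on the right (27 ≡ 0 mod 9 and 27 ≡ 7 mod 10) yet 27 ≡ 27 (mod 90), not 42.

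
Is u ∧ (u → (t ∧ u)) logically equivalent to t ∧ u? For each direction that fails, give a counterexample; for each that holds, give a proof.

Both implications hold.

[⇒] Assume the antecedent. If u is true, the antecedent forces (u = T, t = T), and t ∧ u holds there. If u is false, the antecedent cannot hold. Either way t ∧ u holds.

[⇐] Assume the antecedent. If u is true, the antecedent forces (u = T, t = T), and u ∧ (u → (t ∧ u)) holds there. If u is false, the antecedent cannot hold. Either way u ∧ (u → (t ∧ u)) holds.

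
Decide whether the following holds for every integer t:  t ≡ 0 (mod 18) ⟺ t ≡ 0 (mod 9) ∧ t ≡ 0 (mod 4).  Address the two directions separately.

Converse. If t ≡ 0 (mod 9) and t ≡ 0 (mod 4), then by the Chinese remainder theorem t ≡ 0 (mod 36). Since 0 ≡ 0 (mod 18) and 18 ∣ 36, we get t ≡ 0 (mod 18).

Forward direction. This fails: t = 18 gives 18 ≡ 0 (mod 18) but 18 ≡ 2 (mod 4), so the conjunction on the right does not hold.

Only the reverse direction holds.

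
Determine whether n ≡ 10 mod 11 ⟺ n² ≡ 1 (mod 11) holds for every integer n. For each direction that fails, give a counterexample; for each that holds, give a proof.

(⟸) This fails: take n = 1. Then 1² = 1 ≡ 1 (mod 11), yet 1 ≡ 1 (mod 11), not 10.

(⟹) Suppose n ≡ 10 mod 11. Write n = 11j + 10. Then (11j + 10)² = 121j² + 220j + 100 = 11(11j² + 20j + 9) + 1, so n² ≡ 1 (mod 11).

(⇒) holds; (⇐) fails.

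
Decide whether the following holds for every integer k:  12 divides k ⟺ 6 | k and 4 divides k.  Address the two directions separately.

[⇐] Suppose 6 ∣ k and 4 ∣ k. Any common multiple of 6 and 4 is a multiple of their lcm; here lcm(6, 4) = 6·4/gcd(6, 4) = 24/2 = 12, so 12 ∣ k.

[⇒] If 12 ∣ k, write k = 12q. Since 12 = 2·6, k = 6·(2q), so 6 ∣ k; and since 12 = 3·4, k = 4·(3q), so 4 ∣ k.

Both implications hold.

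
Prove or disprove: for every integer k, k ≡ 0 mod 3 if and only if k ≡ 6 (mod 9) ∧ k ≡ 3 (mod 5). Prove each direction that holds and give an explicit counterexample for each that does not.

[⇒] This fails: k = 0 gives 0 ≡ 0 (mod 3) but 0 ≡ 0 (mod 9), so the conjunction on the right does not hold.

[⇐] Conversely, if k ≡ 6 (mod 9) and k ≡ 3 (mod 5), then by the Chinese remainder theorem k ≡ 33 (mod 45). Since 33 ≡ 0 (mod 3) and 3 ∣ 45, we get k ≡ 0 (mod 3).

Not equivalent: only (⇐) holds.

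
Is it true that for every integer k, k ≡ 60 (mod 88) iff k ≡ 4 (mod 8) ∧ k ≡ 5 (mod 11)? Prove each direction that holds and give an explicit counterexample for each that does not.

Both directions hold.

Forward direction. Suppose k ≡ 60 (mod 88); write k = 88j + 60. Since 8 ∣ 88, reducing mod 8 gives k ≡ 60 ≡ 4 (mod 8); since 11 ∣ 88, reducing mod 11 gives k ≡ 60 ≡ 5 (mod 11).

Converse. If k ≡ 4 (mod 8) and k ≡ 5 (mod 11), then by the Chinese remainder theorem k ≡ 60 (mod 88). This is exactly k ≡ 60 (mod 88).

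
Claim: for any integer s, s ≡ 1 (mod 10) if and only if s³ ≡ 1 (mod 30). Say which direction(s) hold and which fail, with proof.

The forward direction fails; the converse holds.

(⟸) The residues r modulo 30 with r³ ≡ 1 (mod 30) are exactly {1}, and each is ≡ 1 (mod 10).

(⟹) This fails: take s = 11. Then 11 ≡ 1 (mod 10), but 11³ = 1331 ≡ 11 (mod 30), not 1.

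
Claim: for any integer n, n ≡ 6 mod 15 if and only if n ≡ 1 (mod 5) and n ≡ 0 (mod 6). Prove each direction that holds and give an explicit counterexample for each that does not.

Only the reverse direction holds.

[⇒] This fails: n = 21 gives 21 ≡ 6 (mod 15) but 21 ≡ 3 (mod 6), so the conjunction on the right does not hold.

[⇐] Conversely, if n ≡ 1 (mod 5) and n ≡ 0 (mod 6), then by the Chinese remainder theorem n ≡ 6 (mod 30). Since 6 ≡ 6 (mod 15) and 15 ∣ 30, we get n ≡ 6 (mod 15).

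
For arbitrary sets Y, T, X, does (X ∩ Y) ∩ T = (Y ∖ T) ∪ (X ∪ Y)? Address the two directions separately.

Only the forward inclusion holds.

(⟹) Let x ∈ (X ∩ Y) ∩ T. Then x ∈ Y ∩ T ∩ X, from which x ∈ (Y ∖ T) ∪ (X ∪ Y).

(⟸) This inclusion fails. Take Y = {1}, T = ∅, X = ∅; then 1 ∈ (Y ∖ T) ∪ (X ∪ Y) but 1 ∉ (X ∩ Y) ∩ T.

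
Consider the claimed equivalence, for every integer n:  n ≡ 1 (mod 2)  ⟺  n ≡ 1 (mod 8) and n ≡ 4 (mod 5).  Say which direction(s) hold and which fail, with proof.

Not equivalent: only (⇐) holds.

(⟹) This fails: n = 1 gives 1 ≡ 1 (mod 2) but 1 ≡ 1 (mod 5), so the conjunction on the right does not hold.

(⟸) Conversely, if n ≡ 1 (mod 8) and n ≡ 4 (mod 5), then by the Chinese remainder theorem n ≡ 9 (mod 40). Since 9 ≡ 1 (mod 2) and 2 ∣ 40, we get n ≡ 1 (mod 2).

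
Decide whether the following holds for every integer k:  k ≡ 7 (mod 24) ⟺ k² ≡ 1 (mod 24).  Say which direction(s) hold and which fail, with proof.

(⟹) Suppose k ≡ 7 (mod 24). Write k = 24j + 7. Then (24j + 7)² = 576j² + 336j + 49 = 24(24j² + 14j + 2) + 1, so k² ≡ 1 (mod 24).

(⟸) This fails: take k = 1. Then 1² = 1 ≡ 1 (mod 24), yet 1 ≡ 1 (mod 24), not 7.

Only the forward implication holds.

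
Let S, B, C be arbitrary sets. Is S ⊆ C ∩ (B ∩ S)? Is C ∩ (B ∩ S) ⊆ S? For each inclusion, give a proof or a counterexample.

Reverse inclusion. Let x ∈ C ∩ (B ∩ S). Then x ∈ S ∩ B ∩ C, from which x ∈ S.

Forward inclusion. This inclusion fails. Take S = {1}, B = ∅, C = ∅; then 1 ∈ S but 1 ∉ C ∩ (B ∩ S).

(⊆) fails; (⊇) holds.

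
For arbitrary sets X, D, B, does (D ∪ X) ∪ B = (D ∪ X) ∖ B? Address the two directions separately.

(⟸) Let x ∈ (D ∪ X) ∖ B. Then either x ∈ X and x ∉ D, B; or x ∈ D and x ∉ X, B; or x ∈ X ∩ D and x ∉ B. In each case x ∈ (D ∪ X) ∪ B, so (D ∪ X) ∖ B ⊆ (D ∪ X) ∪ B.

(⟹) This inclusion fails. Take X = ∅, D = ∅, B = {1}; then 1 ∈ (D ∪ X) ∪ B but 1 ∉ (D ∪ X) ∖ B.

(⊆) fails; (⊇) holds.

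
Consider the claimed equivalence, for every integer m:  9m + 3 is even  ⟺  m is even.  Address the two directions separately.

Neither implication holds.

(⇒) This fails: m = 1 gives 9m + 3 = 12, which is even, but 1 is odd, not even.

(⇐) This also fails: m = 4 is even, but 9m + 3 = 39 is odd, not even.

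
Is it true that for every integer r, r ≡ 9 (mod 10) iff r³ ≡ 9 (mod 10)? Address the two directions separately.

The biconditional holds.

Forward direction. Suppose r ≡ 9 (mod 10). Write r = 10j + 9. Then (10j + 9)³ = 1000j³ + 2700j² + 2430j + 729 = 10(100j³ + 270j² + 243j + 72) + 9, so r³ ≡ 9 (mod 10).

Converse. For the converse, argue contrapositively. If r ≢ 9 (mod 10), then r is congruent to one of 0, 1, 2, 3, 4, 5, 6, 7, 8 modulo 10, and these give r³ ≡ 0, 1, 8, 7, 4, 5, 6, 3, 2 respectively — never 9.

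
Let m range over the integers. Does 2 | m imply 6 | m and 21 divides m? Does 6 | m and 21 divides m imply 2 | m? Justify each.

(⇒) fails; (⇐) holds.

(⇒) This fails: take m = 2. Certainly 2 ∣ 2, but 6 ∤ 2.

(⇐) Suppose 6 ∣ m and 21 ∣ m. Any common multiple of 6 and 21 is a multiple of their lcm; here lcm(6, 21) = 6·21/gcd(6, 21) = 126/3 = 42, so 42 ∣ m. Since 2 ∣ 42, it follows that 2 ∣ m.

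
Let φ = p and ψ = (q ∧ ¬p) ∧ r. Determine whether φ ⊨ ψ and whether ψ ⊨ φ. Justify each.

(⇒) fails and (⇐) fails.

(⟹) This fails. Under p = T, r = F, q = F, the left side is true but the right side is false.

(⟸) This fails. Under p = F, r = T, q = T, the left side is false but the right side is true.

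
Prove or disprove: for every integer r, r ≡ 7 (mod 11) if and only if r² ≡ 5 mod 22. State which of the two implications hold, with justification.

Neither implication holds.

(⟹) This fails: take r = 18. Then 18 ≡ 7 (mod 11), but 18² = 324 ≡ 16 (mod 22), not 5.

(⟸) This fails: take r = 15. Then 15² = 225 ≡ 5 (mod 22), yet 15 ≡ 4 (mod 11), not 7.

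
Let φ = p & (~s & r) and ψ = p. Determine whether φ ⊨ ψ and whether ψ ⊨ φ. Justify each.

Not equivalent: only (⇒) holds.

(⇐) This fails. Under r = F, p = T, s = F, the left side is false but the right side is true.

(⇒) Assume the antecedent. If r is true, the antecedent forces (r = T, p = T, s = F), and p holds there. If r is false, the antecedent cannot hold. Either way p holds.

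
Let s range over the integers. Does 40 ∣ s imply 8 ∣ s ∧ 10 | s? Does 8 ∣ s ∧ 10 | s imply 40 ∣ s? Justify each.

The biconditional holds.

[⇐] Suppose 8 ∣ s and 10 ∣ s. Any common multiple of 8 and 10 is a multiple of their lcm; here lcm(8, 10) = 8·10/gcd(8, 10) = 80/2 = 40, so 40 ∣ s.

[⇒] If 40 ∣ s, write s = 40q. Since 40 = 5·8, s = 8·(5q), so 8 ∣ s; and since 40 = 4·10, s = 10·(4q), so 10 ∣ s.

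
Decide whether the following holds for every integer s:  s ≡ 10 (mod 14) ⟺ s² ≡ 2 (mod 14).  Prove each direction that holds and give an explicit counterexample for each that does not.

[⇐] This fails: take s = 4. Then 4² = 16 ≡ 2 (mod 14), yet 4 ≡ 4 (mod 14), not 10.

[⇒] Suppose s ≡ 10 (mod 14). Write s = 14j + 10. Then (14j + 10)² = 196j² + 280j + 100 = 14(14j² + 20j + 7) + 2, so s² ≡ 2 (mod 14).

(⇒) holds; (⇐) fails.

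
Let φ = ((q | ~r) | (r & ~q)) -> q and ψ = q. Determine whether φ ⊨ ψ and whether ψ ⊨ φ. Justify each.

Forward direction. Assume the antecedent. If q is true, q reduces to true regardless of the other variables. If q is false, the antecedent cannot hold. Either way q holds.

Converse. Assume the antecedent. If q is true, ((q | ~r) | (r & ~q)) -> q reduces to true regardless of the other variables. If q is false, the antecedent cannot hold. Either way ((q | ~r) | (r & ~q)) -> q holds.

The biconditional holds.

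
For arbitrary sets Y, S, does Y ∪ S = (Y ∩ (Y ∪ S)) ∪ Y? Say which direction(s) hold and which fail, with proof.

Only the reverse inclusion holds.

Forward inclusion. This inclusion fails. Take Y = ∅, S = {1}; then 1 ∈ Y ∪ S but 1 ∉ (Y ∩ (Y ∪ S)) ∪ Y.

Reverse inclusion. Let x ∈ (Y ∩ (Y ∪ S)) ∪ Y. Then either x ∈ Y and x ∉ S; or x ∈ Y ∩ S. In each case x ∈ Y ∪ S, so (Y ∩ (Y ∪ S)) ∪ Y ⊆ Y ∪ S.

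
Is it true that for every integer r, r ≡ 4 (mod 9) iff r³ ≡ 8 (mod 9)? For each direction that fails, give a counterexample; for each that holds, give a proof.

(⇒) This fails: take r = 4. Then 4 ≡ 4 (mod 9), but 4³ = 64 ≡ 1 (mod 9), not 8.

(⇐) This fails: take r = 2. Then 2³ = 8 ≡ 8 (mod 9), yet 2 ≡ 2 (mod 9), not 4.

Neither direction holds.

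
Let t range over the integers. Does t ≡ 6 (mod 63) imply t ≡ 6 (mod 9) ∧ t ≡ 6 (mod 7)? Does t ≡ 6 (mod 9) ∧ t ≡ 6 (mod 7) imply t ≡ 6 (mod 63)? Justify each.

Equivalent; both directions hold.

(⟹) Suppose t ≡ 6 (mod 63); write t = 63j + 6. Since 9 ∣ 63, reducing mod 9 gives t ≡ 6 (mod 9); since 7 ∣ 63, reducing mod 7 gives t ≡ 6 (mod 7).

(⟸) Conversely, if t ≡ 6 (mod 9) and t ≡ 6 (mod 7), then by the Chinese remainder theorem t ≡ 6 (mod 63). This is exactly t ≡ 6 (mod 63).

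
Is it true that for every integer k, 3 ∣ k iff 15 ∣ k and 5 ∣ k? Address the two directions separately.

(⇒) fails; (⇐) holds.

[⇒] This fails: take k = 3. Certainly 3 ∣ 3, but 15 ∤ 3.

[⇐] Suppose 15 ∣ k and 5 ∣ k. Any common multiple of 15 and 5 is a multiple of their lcm; here lcm(15, 5) = 15·5/gcd(15, 5) = 75/5 = 15, so 15 ∣ k. Since 3 ∣ 15, it follows that 3 ∣ k.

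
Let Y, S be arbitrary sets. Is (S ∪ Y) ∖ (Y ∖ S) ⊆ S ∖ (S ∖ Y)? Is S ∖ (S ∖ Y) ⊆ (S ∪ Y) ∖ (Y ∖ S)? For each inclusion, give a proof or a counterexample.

Only the reverse inclusion holds.

Forward inclusion. This inclusion fails. Take Y = ∅, S = {1}; then 1 ∈ (S ∪ Y) ∖ (Y ∖ S) but 1 ∉ S ∖ (S ∖ Y).

Reverse inclusion. Let x ∈ S ∖ (S ∖ Y). Then x ∈ Y ∩ S, from which x ∈ (S ∪ Y) ∖ (Y ∖ S).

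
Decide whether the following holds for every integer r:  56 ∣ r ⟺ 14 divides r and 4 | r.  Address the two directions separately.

(⇒) holds; (⇐) fails.

(⇒) If 56 ∣ r, write r = 56q. Since 56 = 4·14, r = 14·(4q), so 14 ∣ r; and since 56 = 14·4, r = 4·(14q), so 4 ∣ r.

(⇐) This fails: take r = 28. Both 14 ∣ 28 and 4 ∣ 28, yet 28 is not a multiple of 56 (since 28 = 0·56 + 28), so 56 ∤ 28.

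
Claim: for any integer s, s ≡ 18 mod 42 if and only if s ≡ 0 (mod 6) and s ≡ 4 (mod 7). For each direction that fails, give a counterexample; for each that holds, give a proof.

Both directions hold; the statement is true.

(⟸) If s ≡ 0 (mod 6) and s ≡ 4 (mod 7), then by the Chinese remainder theorem s ≡ 18 (mod 42). This is exactly s ≡ 18 (mod 42).

(⟹) Suppose s ≡ 18 (mod 42); write s = 42j + 18. Since 6 ∣ 42, reducing mod 6 gives s ≡ 18 ≡ 0 (mod 6); since 7 ∣ 42, reducing mod 7 gives s ≡ 18 ≡ 4 (mod 7).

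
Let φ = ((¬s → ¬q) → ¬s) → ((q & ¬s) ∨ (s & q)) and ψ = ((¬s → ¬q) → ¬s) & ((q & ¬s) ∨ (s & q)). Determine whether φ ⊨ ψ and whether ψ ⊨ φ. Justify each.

(⇒) fails; (⇐) holds.

[⇒] This fails. Under s = T, q = F, the left side is true but the right side is false.

[⇐] Assume the antecedent. If s is true, the antecedent cannot hold. If s is false, the antecedent forces (s = F, q = T), and the consequent holds there. Either way the consequent holds.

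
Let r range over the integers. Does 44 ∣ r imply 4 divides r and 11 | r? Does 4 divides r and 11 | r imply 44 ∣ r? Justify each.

(←) Suppose 4 ∣ r and 11 ∣ r. Any common multiple of 4 and 11 is a multiple of their lcm; here gcd(4, 11) = 1, so lcm(4, 11) = 4·11 = 44, so 44 ∣ r.

(→) If 44 ∣ r, write r = 44q. Since 44 = 11·4, r = 4·(11q), so 4 ∣ r; and since 44 = 4·11, r = 11·(4q), so 11 ∣ r.

Equivalent; both directions hold.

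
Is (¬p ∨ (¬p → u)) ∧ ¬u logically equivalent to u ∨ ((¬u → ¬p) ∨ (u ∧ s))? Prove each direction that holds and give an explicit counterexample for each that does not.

Forward direction. This fails. Under s = F, p = T, u = F, the left side is true but the right side is false.

Converse. This fails. Under s = F, p = F, u = T, the left side is false but the right side is true.

Neither implication holds.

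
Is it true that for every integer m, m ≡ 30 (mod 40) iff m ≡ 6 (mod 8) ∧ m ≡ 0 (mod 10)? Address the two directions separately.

(⇒) Suppose m ≡ 30 (mod 40); write m = 40j + 30. Since 8 ∣ 40, reducing mod 8 gives m ≡ 30 ≡ 6 (mod 8); since 10 ∣ 40, reducing mod 10 gives m ≡ 30 ≡ 0 (mod 10).

(⇐) Conversely, if m ≡ 6 (mod 8) and m ≡ 0 (mod 10), then by the Chinese remainder theorem m ≡ 30 (mod 40). This is exactly m ≡ 30 (mod 40).

Both directions hold; the statement is true.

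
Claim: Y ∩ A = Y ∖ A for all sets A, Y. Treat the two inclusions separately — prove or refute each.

Both inclusions fail.

Forward inclusion. This inclusion fails. Take A = {1}, Y = {1}; then 1 ∈ Y ∩ A but 1 ∉ Y ∖ A.

Reverse inclusion. This inclusion fails. Take A = ∅, Y = {1}; then 1 ∈ Y ∖ A but 1 ∉ Y ∩ A.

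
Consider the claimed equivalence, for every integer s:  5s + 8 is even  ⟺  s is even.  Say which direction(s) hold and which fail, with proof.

(⇒) Suppose 5s + 8 is even. Since 5 is odd, 5s and s have the same parity, so 5s + 8 ≡ s + 8 (mod 2). As 8 is even, 5s + 8 is even exactly when s is even. Thus s is even.

(⇐) Conversely, suppose s is even; write s = 2j. Then 5s + 8 = 5·(2j) + 8 = 2·5j + 8, which is even.

Both directions hold.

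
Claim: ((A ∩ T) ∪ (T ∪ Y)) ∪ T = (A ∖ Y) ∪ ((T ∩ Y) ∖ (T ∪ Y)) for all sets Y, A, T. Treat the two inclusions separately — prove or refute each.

Neither inclusion holds.

(⟹) This inclusion fails. Take Y = {1}, A = ∅, T = ∅; then 1 ∈ ((A ∩ T) ∪ (T ∪ Y)) ∪ T but 1 ∉ (A ∖ Y) ∪ ((T ∩ Y) ∖ (T ∪ Y)).

(⟸) This inclusion fails. Take Y = ∅, A = {1}, T = ∅; then 1 ∈ (A ∖ Y) ∪ ((T ∩ Y) ∖ (T ∪ Y)) but 1 ∉ ((A ∩ T) ∪ (T ∪ Y)) ∪ T.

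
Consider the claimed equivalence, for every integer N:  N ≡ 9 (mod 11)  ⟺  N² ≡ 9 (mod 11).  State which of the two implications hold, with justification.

Forward direction. This fails: take N = 9. Then 9 ≡ 9 (mod 11), but 9² = 81 ≡ 4 (mod 11), not 9.

Converse. This fails: take N = 3. Then 3² = 9 ≡ 9 (mod 11), yet 3 ≡ 3 (mod 11), not 9.

Neither implication holds.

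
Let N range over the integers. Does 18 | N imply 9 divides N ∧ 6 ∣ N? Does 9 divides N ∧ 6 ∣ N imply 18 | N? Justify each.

Both implications hold.

[⇒] If 18 ∣ N, write N = 18q. Since 18 = 2·9, N = 9·(2q), so 9 ∣ N; and since 18 = 3·6, N = 6·(3q), so 6 ∣ N.

[⇐] Suppose 9 ∣ N and 6 ∣ N. Any common multiple of 9 and 6 is a multiple of their lcm; here lcm(9, 6) = 9·6/gcd(9, 6) = 54/3 = 18, so 18 ∣ N.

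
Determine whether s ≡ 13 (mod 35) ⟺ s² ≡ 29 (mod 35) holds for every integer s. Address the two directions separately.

The forward direction holds; the converse fails.

(→) Suppose s ≡ 13 (mod 35). Write s = 35j + 13. Then (35j + 13)² = 1225j² + 910j + 169 = 35(35j² + 26j + 4) + 29, so s² ≡ 29 (mod 35).

(←) This fails: take s = 8. Then 8² = 64 ≡ 29 (mod 35), yet 8 ≡ 8 (mod 35), not 13.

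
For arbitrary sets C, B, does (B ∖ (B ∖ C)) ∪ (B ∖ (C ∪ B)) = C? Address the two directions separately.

(⊆) Let x ∈ (B ∖ (B ∖ C)) ∪ (B ∖ (C ∪ B)). Then x ∈ C ∩ B, from which x ∈ C.

(⊇) This inclusion fails. Take C = {1}, B = ∅; then 1 ∈ C but 1 ∉ (B ∖ (B ∖ C)) ∪ (B ∖ (C ∪ B)).

Only the forward inclusion holds.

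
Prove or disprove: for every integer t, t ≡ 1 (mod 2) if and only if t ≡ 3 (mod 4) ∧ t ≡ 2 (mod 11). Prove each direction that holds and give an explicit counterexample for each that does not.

(⇒) fails; (⇐) holds.

[⇒] This fails: t = 1 gives 1 ≡ 1 (mod 2) but 1 ≡ 1 (mod 4), so the conjunction on the right does not hold.

[⇐] Conversely, if t ≡ 3 (mod 4) and t ≡ 2 (mod 11), then by the Chinese remainder theorem t ≡ 35 (mod 44). Since 35 ≡ 1 (mod 2) and 2 ∣ 44, we get t ≡ 1 (mod 2).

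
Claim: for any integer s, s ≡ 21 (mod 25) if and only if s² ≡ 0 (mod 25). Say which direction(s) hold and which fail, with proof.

(⇒) This fails: take s = 21. Then 21 ≡ 21 (mod 25), but 21² = 441 ≡ 16 (mod 25), not 0.

(⇐) This fails: take s = 0. Then 0² = 0 ≡ 0 (mod 25), yet 0 ≡ 0 (mod 25), not 21.

Both directions fail.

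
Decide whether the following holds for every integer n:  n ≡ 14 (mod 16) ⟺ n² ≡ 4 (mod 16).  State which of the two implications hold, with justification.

[⇒] Suppose n ≡ 14 (mod 16). Write n = 16j + 14. Then (16j + 14)² = 256j² + 448j + 196 = 16(16j² + 28j + 12) + 4, so n² ≡ 4 (mod 16).

[⇐] This fails: take n = 2. Then 2² = 4 ≡ 4 (mod 16), yet 2 ≡ 2 (mod 16), not 14.

Not equivalent: only (⇒) holds.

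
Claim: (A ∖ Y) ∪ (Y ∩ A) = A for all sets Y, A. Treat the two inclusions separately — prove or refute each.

(⊆) Let x ∈ (A ∖ Y) ∪ (Y ∩ A). Then either x ∈ A and x ∉ Y; or x ∈ Y ∩ A. In each case x ∈ A, so (A ∖ Y) ∪ (Y ∩ A) ⊆ A.

(⊇) Let x ∈ A. Then either x ∈ A and x ∉ Y; or x ∈ Y ∩ A. In each case x ∈ (A ∖ Y) ∪ (Y ∩ A), so A ⊆ (A ∖ Y) ∪ (Y ∩ A).

The two sets are equal.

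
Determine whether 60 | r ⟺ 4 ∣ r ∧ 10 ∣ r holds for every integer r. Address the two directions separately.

[⇒] If 60 ∣ r, write r = 60q. Since 60 = 15·4, r = 4·(15q), so 4 ∣ r; and since 60 = 6·10, r = 10·(6q), so 10 ∣ r.

[⇐] This fails: take r = 20. Both 4 ∣ 20 and 10 ∣ 20, yet 20 is not a multiple of 60 (since 20 = 0·60 + 20), so 60 ∤ 20.

Only the forward direction holds.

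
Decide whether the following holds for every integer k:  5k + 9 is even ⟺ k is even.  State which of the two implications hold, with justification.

Forward direction. This fails: k = 3 gives 5k + 9 = 24, which is even, but 3 is odd, not even.

Converse. This also fails: k = 0 is even, but 5k + 9 = 9 is odd, not even.

Neither direction holds.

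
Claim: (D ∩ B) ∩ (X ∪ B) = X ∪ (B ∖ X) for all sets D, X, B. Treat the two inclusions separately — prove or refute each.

Reverse inclusion. This inclusion fails. Take D = ∅, X = {1}, B = ∅; then 1 ∈ X ∪ (B ∖ X) but 1 ∉ (D ∩ B) ∩ (X ∪ B).

Forward inclusion. Let x ∈ (D ∩ B) ∩ (X ∪ B). Then either x ∈ D ∩ B and x ∉ X; or x ∈ D ∩ X ∩ B. In each case x ∈ X ∪ (B ∖ X), so (D ∩ B) ∩ (X ∪ B) ⊆ X ∪ (B ∖ X).

(⊆) holds; (⊇) fails.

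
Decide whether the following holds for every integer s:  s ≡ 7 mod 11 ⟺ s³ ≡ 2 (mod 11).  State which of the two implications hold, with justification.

(⟹) Suppose s ≡ 7 mod 11. Write s = 11j + 7. Then (11j + 7)³ = 1331j³ + 2541j² + 1617j + 343 = 11(121j³ + 231j² + 147j + 31) + 2, so s³ ≡ 2 (mod 11).

(⟸) For the converse, argue contrapositively. If s ≢ 7 (mod 11), then s is congruent to one of 0, 1, 2, 3, 4, 5, 6, 8, 9, 10 modulo 11, and these give s³ ≡ 0, 1, 8, 5, 9, 4, 7, 6, 3, 10 respectively — never 2.

Both directions hold.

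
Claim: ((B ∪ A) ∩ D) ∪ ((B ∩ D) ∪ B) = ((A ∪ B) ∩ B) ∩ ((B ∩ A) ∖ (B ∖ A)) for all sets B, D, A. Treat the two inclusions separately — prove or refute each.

(⊇) Let x ∈ ((A ∪ B) ∩ B) ∩ ((B ∩ A) ∖ (B ∖ A)). Then either x ∈ B ∩ A and x ∉ D; or x ∈ B ∩ D ∩ A. In each case x ∈ ((B ∪ A) ∩ D) ∪ ((B ∩ D) ∪ B), so ((A ∪ B) ∩ B) ∩ ((B ∩ A) ∖ (B ∖ A)) ⊆ ((B ∪ A) ∩ D) ∪ ((B ∩ D) ∪ B).

(⊆) This inclusion fails. Take B = {1}, D = ∅, A = ∅; then 1 ∈ ((B ∪ A) ∩ D) ∪ ((B ∩ D) ∪ B) but 1 ∉ ((A ∪ B) ∩ B) ∩ ((B ∩ A) ∖ (B ∖ A)).

The sets are not equal: only the reverse inclusion holds.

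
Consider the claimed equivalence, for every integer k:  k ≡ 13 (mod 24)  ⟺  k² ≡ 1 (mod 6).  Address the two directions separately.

Converse. This fails: take k = 1. Then 1² = 1 ≡ 1 (mod 6), yet 1 ≡ 1 (mod 24), not 13.

Forward direction. Suppose k ≡ 13 (mod 24). Then k² ≡ 13² = 169 (mod 24), and since 6 ∣ 24, also k² ≡ 1 (mod 6).

(⇒) holds; (⇐) fails.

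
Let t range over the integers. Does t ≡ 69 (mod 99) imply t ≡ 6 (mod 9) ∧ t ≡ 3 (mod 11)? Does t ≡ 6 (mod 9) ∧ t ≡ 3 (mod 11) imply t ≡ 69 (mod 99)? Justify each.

Both implications hold.

Forward direction. Suppose t ≡ 69 (mod 99); write t = 99j + 69. Since 9 ∣ 99, reducing mod 9 gives t ≡ 69 ≡ 6 (mod 9); since 11 ∣ 99, reducing mod 11 gives t ≡ 69 ≡ 3 (mod 11).

Converse. If t ≡ 6 (mod 9) and t ≡ 3 (mod 11), then by the Chinese remainder theorem t ≡ 69 (mod 99). This is exactly t ≡ 69 (mod 99).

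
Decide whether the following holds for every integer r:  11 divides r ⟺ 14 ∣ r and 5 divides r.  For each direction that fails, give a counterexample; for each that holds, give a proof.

(⟹) This fails: take r = 11. Certainly 11 ∣ 11, but 14 ∤ 11.

(⟸) This fails: take r = 70. Both 14 ∣ 70 and 5 ∣ 70, yet 70 is not a multiple of 11 (since 70 = 6·11 + 4), so 11 ∤ 70.

Neither direction holds.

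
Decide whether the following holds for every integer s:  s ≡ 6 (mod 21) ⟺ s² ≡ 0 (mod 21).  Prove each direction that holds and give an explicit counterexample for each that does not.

Forward direction. This fails: take s = 6. Then 6 ≡ 6 (mod 21), but 6² = 36 ≡ 15 (mod 21), not 0.

Converse. This fails: take s = 0. Then 0² = 0 ≡ 0 (mod 21), yet 0 ≡ 0 (mod 21), not 6.

Neither direction holds.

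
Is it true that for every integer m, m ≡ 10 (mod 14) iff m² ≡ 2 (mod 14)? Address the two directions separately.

(⇒) holds; (⇐) fails.

[⇐] This fails: take m = 4. Then 4² = 16 ≡ 2 (mod 14), yet 4 ≡ 4 (mod 14), not 10.

[⇒] Suppose m ≡ 10 (mod 14). Write m = 14j + 10. Then (14j + 10)² = 196j² + 280j + 100 = 14(14j² + 20j + 7) + 2, so m² ≡ 2 (mod 14).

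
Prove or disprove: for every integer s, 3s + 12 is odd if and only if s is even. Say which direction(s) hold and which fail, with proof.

(⇒) fails and (⇐) fails.

(→) This fails: s = 5 gives 3s + 12 = 27, which is odd, but 5 is odd, not even.

(←) This also fails: s = 2 is even, but 3s + 12 = 18 is even, not odd.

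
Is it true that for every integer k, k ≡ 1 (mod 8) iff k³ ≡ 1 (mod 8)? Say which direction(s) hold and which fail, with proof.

Both directions hold; the statement is true.

(⇐) Suppose k³ ≡ 1 (mod 8). The only residue r in {0, …, 7} with r³ ≡ 1 (mod 8) is r = 1, so k ≡ 1 (mod 8).

(⇒) Suppose k ≡ 1 (mod 8). Write k = 8j + 1. Then (8j + 1)³ = 512j³ + 192j² + 24j + 1 = 8(64j³ + 24j² + 3j) + 1, so k³ ≡ 1 (mod 8).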